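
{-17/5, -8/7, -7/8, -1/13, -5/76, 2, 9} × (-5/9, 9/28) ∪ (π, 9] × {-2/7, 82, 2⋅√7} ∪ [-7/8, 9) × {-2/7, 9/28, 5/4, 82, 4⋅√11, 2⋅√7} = ({-17/5, -8/7, -7/8, -1/13, -5/76, 2, 9} × (-5/9, 9/28)) ∪ ((π, 9] × {-2/7, 82, 2⋅√7}) ∪ ([-7/8, 9) × {-2/7, 9/28, 5/4, 82, 4⋅√11, 2⋅√7})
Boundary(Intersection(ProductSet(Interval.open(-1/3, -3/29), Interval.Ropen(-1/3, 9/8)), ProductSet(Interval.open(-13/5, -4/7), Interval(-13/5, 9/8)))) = EmptySet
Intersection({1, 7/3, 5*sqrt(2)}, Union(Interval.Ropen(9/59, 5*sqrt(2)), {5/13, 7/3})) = {1, 7/3}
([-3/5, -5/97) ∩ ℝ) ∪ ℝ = (-∞, ∞)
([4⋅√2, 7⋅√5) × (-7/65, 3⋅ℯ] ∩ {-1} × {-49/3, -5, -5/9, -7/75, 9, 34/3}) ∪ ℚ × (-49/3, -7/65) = ℚ × (-49/3, -7/65)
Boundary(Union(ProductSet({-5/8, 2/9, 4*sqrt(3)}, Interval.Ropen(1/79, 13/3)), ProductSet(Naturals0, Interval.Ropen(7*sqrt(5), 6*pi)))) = Union(ProductSet({-5/8, 2/9, 4*sqrt(3)}, Interval(1/79, 13/3)), ProductSet(Naturals0, Interval(7*sqrt(5), 6*pi)))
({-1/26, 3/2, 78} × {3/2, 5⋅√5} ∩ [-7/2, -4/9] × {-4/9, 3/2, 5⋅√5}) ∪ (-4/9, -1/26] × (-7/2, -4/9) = (-4/9, -1/26] × (-7/2, -4/9)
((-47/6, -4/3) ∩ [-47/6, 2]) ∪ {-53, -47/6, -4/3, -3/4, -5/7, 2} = {-53, -3/4, -5/7, 2} ∪ [-47/6, -4/3]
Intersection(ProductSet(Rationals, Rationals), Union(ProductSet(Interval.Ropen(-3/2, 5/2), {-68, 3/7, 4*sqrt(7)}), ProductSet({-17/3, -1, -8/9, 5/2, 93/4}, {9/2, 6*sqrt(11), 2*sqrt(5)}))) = Union(ProductSet({-17/3, -1, -8/9, 5/2, 93/4}, {9/2}), ProductSet(Intersection(Interval.Ropen(-3/2, 5/2), Rationals), {-68, 3/7}))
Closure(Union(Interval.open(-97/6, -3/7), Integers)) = Union(Integers, Interval(-97/6, -3/7))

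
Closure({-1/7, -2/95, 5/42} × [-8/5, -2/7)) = {-1/7, -2/95, 5/42} × [-8/5, -2/7]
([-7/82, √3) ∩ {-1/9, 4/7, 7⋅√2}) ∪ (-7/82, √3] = (-7/82, √3]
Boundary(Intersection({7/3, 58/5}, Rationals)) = {7/3, 58/5}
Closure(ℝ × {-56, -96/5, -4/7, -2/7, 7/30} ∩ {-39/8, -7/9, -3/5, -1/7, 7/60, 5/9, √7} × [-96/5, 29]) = {-39/8, -7/9, -3/5, -1/7, 7/60, 5/9, √7} × {-96/5, -4/7, -2/7, 7/30}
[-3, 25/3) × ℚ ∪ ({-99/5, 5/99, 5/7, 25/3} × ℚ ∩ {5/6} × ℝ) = [-3, 25/3) × ℚ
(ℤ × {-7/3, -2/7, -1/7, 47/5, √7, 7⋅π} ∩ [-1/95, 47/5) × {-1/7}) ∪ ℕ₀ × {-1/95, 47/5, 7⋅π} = ({0, 1, …, 9} × {-1/7}) ∪ (ℕ₀ × {-1/95, 47/5, 7⋅π})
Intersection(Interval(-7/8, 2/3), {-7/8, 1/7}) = {-7/8, 1/7}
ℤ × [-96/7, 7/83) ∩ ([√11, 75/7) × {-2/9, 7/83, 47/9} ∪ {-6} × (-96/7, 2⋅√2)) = ({4, 5, …, 10} × {-2/9}) ∪ ({-6} × (-96/7, 7/83))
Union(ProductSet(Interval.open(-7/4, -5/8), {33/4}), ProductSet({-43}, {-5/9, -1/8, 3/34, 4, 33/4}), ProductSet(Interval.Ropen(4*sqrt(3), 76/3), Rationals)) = Union(ProductSet({-43}, {-5/9, -1/8, 3/34, 4, 33/4}), ProductSet(Interval.open(-7/4, -5/8), {33/4}), ProductSet(Interval.Ropen(4*sqrt(3), 76/3), Rationals))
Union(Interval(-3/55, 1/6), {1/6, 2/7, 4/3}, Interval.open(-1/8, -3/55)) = Union({2/7, 4/3}, Interval.Lopen(-1/8, 1/6))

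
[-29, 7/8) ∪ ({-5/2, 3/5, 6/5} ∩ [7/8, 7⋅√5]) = [-29, 7/8) ∪ {6/5}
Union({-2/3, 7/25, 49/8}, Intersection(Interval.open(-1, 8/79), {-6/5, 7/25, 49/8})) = {-2/3, 7/25, 49/8}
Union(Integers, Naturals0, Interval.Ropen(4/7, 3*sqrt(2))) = Union(Integers, Interval.Ropen(4/7, 3*sqrt(2)))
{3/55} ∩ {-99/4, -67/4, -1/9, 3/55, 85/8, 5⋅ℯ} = {3/55}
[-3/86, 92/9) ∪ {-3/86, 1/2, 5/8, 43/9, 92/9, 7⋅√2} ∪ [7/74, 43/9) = [-3/86, 92/9]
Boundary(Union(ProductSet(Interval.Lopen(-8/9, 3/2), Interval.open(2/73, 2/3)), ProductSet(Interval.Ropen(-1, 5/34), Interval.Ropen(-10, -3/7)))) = Union(ProductSet({-1, 5/34}, Interval(-10, -3/7)), ProductSet({-8/9, 3/2}, Interval(2/73, 2/3)), ProductSet(Interval(-1, 5/34), {-10, -3/7}), ProductSet(Interval(-8/9, 3/2), {2/73, 2/3}))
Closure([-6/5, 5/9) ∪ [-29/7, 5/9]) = [-29/7, 5/9]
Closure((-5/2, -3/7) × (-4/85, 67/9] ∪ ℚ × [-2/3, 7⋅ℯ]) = ((-5/2, -3/7) × (-4/85, 67/9]) ∪ (ℝ × ([-2/3, -4/85] ∪ [67/9, 7⋅ℯ])) ∪ ((ℚ ∪ (-∞, -5/2] ∪ [-3/7, ∞)) × [-2/3, 7⋅ℯ])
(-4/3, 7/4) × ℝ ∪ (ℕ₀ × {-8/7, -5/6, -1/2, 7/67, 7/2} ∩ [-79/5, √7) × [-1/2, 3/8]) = ((-4/3, 7/4) × ℝ) ∪ ({0, 1, 2} × {-1/2, 7/67})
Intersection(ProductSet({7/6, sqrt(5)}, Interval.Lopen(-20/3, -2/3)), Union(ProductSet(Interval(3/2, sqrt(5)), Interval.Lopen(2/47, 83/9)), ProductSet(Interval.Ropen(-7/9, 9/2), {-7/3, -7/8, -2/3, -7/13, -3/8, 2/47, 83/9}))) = ProductSet({7/6, sqrt(5)}, {-7/3, -7/8, -2/3})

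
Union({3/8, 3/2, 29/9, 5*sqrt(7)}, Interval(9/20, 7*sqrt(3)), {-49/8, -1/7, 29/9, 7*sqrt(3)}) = Union({-49/8, -1/7, 3/8, 5*sqrt(7)}, Interval(9/20, 7*sqrt(3)))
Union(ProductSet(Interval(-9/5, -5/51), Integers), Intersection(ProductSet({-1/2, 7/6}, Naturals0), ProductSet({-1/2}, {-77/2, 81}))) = ProductSet(Interval(-9/5, -5/51), Integers)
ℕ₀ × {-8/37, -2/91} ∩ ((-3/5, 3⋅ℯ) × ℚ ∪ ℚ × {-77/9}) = {0, 1, …, 8} × {-8/37, -2/91}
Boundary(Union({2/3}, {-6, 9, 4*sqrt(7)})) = {-6, 2/3, 9, 4*sqrt(7)}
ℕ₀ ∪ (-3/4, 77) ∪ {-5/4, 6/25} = {-5/4} ∪ (-3/4, 77] ∪ ℕ₀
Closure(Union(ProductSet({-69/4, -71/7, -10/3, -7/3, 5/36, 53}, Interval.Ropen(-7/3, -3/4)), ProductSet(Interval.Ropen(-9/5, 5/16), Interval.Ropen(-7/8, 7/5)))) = Union(ProductSet({-9/5, 5/16}, Interval(-7/8, 7/5)), ProductSet({-69/4, -71/7, -10/3, -7/3, 53}, Interval(-7/3, -3/4)), ProductSet({-69/4, -71/7, -10/3, -7/3, 5/36, 53}, Interval.Ropen(-7/3, -3/4)), ProductSet(Interval(-9/5, 5/16), {-7/8, 7/5}), ProductSet(Interval.Ropen(-9/5, 5/16), Interval.Ropen(-7/8, 7/5)))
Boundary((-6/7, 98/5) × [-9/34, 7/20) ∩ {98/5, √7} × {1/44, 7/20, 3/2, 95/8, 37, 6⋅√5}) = {√7} × {1/44}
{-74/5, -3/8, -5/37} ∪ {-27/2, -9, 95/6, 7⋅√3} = {-74/5, -27/2, -9, -3/8, -5/37, 95/6, 7⋅√3}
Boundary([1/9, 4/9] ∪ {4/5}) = {1/9, 4/9, 4/5}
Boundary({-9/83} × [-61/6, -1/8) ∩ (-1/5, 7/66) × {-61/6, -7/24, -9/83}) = {-9/83} × {-61/6, -7/24}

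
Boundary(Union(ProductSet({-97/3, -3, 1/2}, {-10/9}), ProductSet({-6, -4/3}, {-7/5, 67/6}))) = Union(ProductSet({-6, -4/3}, {-7/5, 67/6}), ProductSet({-97/3, -3, 1/2}, {-10/9}))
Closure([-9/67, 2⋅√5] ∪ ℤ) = ℤ ∪ [-9/67, 2⋅√5]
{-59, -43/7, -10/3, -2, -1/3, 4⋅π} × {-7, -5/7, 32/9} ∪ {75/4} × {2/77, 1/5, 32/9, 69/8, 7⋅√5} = ({75/4} × {2/77, 1/5, 32/9, 69/8, 7⋅√5}) ∪ ({-59, -43/7, -10/3, -2, -1/3, 4⋅π} × {-7, -5/7, 32/9})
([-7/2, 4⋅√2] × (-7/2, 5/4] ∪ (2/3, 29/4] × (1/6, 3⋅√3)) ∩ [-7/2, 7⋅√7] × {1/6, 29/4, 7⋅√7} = [-7/2, 4⋅√2] × {1/6}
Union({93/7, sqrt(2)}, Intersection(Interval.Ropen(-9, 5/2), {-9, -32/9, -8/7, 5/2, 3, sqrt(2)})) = {-9, -32/9, -8/7, 93/7, sqrt(2)}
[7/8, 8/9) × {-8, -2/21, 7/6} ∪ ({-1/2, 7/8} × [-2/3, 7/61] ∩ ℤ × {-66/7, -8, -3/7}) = [7/8, 8/9) × {-8, -2/21, 7/6}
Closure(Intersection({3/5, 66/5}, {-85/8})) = EmptySet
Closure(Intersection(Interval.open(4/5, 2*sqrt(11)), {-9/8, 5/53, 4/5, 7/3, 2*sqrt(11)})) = {7/3}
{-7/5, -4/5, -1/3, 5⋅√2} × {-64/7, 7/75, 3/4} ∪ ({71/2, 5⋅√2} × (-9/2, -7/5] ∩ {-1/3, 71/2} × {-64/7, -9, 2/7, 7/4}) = {-7/5, -4/5, -1/3, 5⋅√2} × {-64/7, 7/75, 3/4}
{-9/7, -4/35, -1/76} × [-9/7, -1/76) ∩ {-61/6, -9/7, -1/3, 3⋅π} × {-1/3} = {-9/7} × {-1/3}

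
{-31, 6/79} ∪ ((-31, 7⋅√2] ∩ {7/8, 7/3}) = {-31, 6/79, 7/8, 7/3}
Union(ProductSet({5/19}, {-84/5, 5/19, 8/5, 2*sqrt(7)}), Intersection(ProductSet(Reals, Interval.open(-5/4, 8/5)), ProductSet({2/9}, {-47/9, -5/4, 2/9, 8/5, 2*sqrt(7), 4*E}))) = Union(ProductSet({2/9}, {2/9}), ProductSet({5/19}, {-84/5, 5/19, 8/5, 2*sqrt(7)}))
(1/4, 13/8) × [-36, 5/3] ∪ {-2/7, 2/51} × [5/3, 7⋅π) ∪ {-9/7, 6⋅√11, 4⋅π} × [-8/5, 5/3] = ({-2/7, 2/51} × [5/3, 7⋅π)) ∪ ((1/4, 13/8) × [-36, 5/3]) ∪ ({-9/7, 6⋅√11, 4⋅π} × [-8/5, 5/3])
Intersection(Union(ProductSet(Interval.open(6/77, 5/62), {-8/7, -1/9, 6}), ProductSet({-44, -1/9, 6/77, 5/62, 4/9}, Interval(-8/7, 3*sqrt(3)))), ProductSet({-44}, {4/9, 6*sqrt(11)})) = ProductSet({-44}, {4/9})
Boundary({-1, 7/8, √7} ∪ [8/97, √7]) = {-1, 8/97, √7}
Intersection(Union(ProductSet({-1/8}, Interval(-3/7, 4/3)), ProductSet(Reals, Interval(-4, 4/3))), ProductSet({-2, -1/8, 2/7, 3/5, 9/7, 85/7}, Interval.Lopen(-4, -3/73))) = ProductSet({-2, -1/8, 2/7, 3/5, 9/7, 85/7}, Interval.Lopen(-4, -3/73))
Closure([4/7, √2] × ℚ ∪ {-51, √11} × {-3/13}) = ({-51, √11} × {-3/13}) ∪ ([4/7, √2] × ℝ)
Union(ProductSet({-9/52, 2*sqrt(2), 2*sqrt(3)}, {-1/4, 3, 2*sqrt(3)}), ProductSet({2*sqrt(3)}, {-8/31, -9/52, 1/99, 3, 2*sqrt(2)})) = Union(ProductSet({2*sqrt(3)}, {-8/31, -9/52, 1/99, 3, 2*sqrt(2)}), ProductSet({-9/52, 2*sqrt(2), 2*sqrt(3)}, {-1/4, 3, 2*sqrt(3)}))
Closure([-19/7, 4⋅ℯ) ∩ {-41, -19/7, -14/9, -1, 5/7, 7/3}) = {-19/7, -14/9, -1, 5/7, 7/3}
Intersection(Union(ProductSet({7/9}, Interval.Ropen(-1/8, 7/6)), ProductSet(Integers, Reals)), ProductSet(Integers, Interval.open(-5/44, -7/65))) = ProductSet(Integers, Interval.open(-5/44, -7/65))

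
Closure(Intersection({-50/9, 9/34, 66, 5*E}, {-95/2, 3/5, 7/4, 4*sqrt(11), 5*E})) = {5*E}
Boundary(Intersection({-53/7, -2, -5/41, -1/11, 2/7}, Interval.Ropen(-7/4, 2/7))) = {-5/41, -1/11}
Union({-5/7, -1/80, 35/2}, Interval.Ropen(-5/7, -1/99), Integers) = Union({35/2}, Integers, Interval.Ropen(-5/7, -1/99))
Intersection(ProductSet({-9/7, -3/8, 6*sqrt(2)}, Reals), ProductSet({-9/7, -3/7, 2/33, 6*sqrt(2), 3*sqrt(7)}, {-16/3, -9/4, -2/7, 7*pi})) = ProductSet({-9/7, 6*sqrt(2)}, {-16/3, -9/4, -2/7, 7*pi})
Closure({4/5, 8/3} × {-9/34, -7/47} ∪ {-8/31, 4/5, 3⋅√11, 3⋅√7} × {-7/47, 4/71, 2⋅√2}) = ({4/5, 8/3} × {-9/34, -7/47}) ∪ ({-8/31, 4/5, 3⋅√11, 3⋅√7} × {-7/47, 4/71, 2⋅√2})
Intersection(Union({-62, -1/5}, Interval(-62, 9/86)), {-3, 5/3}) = {-3}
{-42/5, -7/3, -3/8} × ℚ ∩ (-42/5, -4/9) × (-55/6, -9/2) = {-7/3} × (ℚ ∩ (-55/6, -9/2))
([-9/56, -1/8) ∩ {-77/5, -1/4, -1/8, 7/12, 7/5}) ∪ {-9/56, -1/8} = {-9/56, -1/8}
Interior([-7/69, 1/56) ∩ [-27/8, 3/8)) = (-7/69, 1/56)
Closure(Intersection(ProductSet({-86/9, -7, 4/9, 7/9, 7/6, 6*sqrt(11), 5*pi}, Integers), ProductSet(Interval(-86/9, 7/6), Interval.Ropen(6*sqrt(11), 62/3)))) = ProductSet({-86/9, -7, 4/9, 7/9, 7/6}, Range(20, 21, 1))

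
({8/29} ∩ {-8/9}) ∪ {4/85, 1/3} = {4/85, 1/3}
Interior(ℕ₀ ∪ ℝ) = ℝ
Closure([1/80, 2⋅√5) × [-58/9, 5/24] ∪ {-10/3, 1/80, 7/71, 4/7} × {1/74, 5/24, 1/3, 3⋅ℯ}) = ({-10/3, 1/80, 7/71, 4/7} × {1/74, 5/24, 1/3, 3⋅ℯ}) ∪ ([1/80, 2⋅√5] × [-58/9, 5/24])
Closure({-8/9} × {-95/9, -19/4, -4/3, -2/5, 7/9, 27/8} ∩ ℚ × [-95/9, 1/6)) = {-8/9} × {-95/9, -19/4, -4/3, -2/5}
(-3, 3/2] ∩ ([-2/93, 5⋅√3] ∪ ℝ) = (-3, 3/2]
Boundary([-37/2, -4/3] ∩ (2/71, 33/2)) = ∅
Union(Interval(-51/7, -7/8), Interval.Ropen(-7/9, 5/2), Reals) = Interval(-oo, oo)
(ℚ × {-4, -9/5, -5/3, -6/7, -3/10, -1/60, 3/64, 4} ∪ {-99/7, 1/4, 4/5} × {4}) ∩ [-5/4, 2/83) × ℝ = (ℚ ∩ [-5/4, 2/83)) × {-4, -9/5, -5/3, -6/7, -3/10, -1/60, 3/64, 4}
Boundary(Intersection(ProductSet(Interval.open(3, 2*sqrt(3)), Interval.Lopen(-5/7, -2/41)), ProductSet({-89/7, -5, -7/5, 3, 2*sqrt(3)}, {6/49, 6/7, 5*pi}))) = EmptySet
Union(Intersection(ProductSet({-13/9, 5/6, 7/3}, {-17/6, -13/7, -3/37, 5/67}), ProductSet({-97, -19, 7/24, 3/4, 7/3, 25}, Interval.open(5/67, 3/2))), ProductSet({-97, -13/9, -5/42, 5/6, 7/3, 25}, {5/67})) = ProductSet({-97, -13/9, -5/42, 5/6, 7/3, 25}, {5/67})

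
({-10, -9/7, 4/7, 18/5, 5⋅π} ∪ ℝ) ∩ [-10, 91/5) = [-10, 91/5)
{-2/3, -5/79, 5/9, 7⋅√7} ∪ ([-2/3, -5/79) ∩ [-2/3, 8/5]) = [-2/3, -5/79] ∪ {5/9, 7⋅√7}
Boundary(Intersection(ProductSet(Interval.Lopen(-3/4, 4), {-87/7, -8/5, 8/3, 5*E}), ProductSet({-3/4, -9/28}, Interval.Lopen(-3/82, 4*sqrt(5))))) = ProductSet({-9/28}, {8/3})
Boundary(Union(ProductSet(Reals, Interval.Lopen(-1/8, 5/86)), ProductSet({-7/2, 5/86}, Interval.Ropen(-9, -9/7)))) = Union(ProductSet({-7/2, 5/86}, Interval(-9, -9/7)), ProductSet(Reals, {-1/8, 5/86}))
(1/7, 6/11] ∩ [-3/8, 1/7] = ∅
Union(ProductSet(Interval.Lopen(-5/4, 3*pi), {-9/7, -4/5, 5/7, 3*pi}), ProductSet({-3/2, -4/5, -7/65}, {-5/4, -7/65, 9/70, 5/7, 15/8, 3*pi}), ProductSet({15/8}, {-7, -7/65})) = Union(ProductSet({15/8}, {-7, -7/65}), ProductSet({-3/2, -4/5, -7/65}, {-5/4, -7/65, 9/70, 5/7, 15/8, 3*pi}), ProductSet(Interval.Lopen(-5/4, 3*pi), {-9/7, -4/5, 5/7, 3*pi}))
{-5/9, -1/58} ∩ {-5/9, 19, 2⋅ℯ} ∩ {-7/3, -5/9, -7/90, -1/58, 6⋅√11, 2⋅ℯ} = {-5/9}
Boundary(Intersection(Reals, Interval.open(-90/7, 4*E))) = {-90/7, 4*E}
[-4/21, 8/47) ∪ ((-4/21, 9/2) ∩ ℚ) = [-4/21, 8/47] ∪ (ℚ ∩ (-4/21, 9/2))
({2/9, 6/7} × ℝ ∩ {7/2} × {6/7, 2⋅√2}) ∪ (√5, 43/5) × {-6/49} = (√5, 43/5) × {-6/49}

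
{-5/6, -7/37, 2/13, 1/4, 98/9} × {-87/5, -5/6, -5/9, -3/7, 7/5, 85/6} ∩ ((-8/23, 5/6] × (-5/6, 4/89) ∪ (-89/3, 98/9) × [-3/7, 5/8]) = ({-7/37, 2/13, 1/4} × {-5/9, -3/7}) ∪ ({-5/6, -7/37, 2/13, 1/4} × {-3/7})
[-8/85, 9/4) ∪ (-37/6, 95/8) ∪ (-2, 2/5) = (-37/6, 95/8)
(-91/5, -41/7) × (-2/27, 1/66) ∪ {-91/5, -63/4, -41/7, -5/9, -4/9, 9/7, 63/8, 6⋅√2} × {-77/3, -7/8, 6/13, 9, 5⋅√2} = ((-91/5, -41/7) × (-2/27, 1/66)) ∪ ({-91/5, -63/4, -41/7, -5/9, -4/9, 9/7, 63/8, 6⋅√2} × {-77/3, -7/8, 6/13, 9, 5⋅√2})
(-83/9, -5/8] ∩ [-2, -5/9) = [-2, -5/8]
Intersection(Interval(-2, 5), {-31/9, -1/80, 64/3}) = {-1/80}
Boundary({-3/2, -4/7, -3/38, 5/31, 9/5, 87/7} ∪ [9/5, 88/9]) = {-3/2, -4/7, -3/38, 5/31, 9/5, 88/9, 87/7}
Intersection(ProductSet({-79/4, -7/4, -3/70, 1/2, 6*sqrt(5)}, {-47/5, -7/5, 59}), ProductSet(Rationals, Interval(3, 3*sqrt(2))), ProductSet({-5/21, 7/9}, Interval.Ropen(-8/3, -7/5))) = EmptySet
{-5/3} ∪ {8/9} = {-5/3, 8/9}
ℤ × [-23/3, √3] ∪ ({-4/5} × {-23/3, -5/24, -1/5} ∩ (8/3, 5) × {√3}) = ℤ × [-23/3, √3]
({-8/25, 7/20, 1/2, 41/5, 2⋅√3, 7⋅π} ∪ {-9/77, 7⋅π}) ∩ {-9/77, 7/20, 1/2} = {-9/77, 7/20, 1/2}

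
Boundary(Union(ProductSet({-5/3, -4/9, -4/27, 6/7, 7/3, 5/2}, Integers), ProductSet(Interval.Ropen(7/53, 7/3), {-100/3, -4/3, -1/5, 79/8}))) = Union(ProductSet({-5/3, -4/9, -4/27, 6/7, 7/3, 5/2}, Integers), ProductSet(Interval(7/53, 7/3), {-100/3, -4/3, -1/5, 79/8}))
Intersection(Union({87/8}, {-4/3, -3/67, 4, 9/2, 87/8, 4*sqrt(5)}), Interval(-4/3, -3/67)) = {-4/3, -3/67}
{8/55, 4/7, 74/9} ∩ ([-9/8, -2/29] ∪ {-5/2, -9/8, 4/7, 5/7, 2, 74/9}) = {4/7, 74/9}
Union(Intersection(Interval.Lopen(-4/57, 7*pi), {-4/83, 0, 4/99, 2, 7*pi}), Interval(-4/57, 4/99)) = Union({2, 7*pi}, Interval(-4/57, 4/99))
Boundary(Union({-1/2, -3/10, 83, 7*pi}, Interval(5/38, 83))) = {-1/2, -3/10, 5/38, 83}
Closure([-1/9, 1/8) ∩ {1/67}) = {1/67}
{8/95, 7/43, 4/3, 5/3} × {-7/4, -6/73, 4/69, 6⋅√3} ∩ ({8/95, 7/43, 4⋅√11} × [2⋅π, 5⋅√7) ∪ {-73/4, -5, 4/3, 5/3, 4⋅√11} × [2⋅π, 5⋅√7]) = {8/95, 7/43, 4/3, 5/3} × {6⋅√3}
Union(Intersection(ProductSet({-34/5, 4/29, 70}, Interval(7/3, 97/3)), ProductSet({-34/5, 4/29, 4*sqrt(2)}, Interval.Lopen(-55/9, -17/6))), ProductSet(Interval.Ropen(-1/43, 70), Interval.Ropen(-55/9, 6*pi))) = ProductSet(Interval.Ropen(-1/43, 70), Interval.Ropen(-55/9, 6*pi))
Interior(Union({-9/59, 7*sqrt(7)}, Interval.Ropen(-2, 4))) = Interval.open(-2, 4)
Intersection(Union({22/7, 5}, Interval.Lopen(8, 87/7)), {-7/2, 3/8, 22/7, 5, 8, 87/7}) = {22/7, 5, 87/7}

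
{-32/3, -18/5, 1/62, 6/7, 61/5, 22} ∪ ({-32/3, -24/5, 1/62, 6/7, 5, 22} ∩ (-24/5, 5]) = {-32/3, -18/5, 1/62, 6/7, 5, 61/5, 22}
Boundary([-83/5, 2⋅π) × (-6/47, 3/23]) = ({-83/5, 2⋅π} × [-6/47, 3/23]) ∪ ([-83/5, 2⋅π] × {-6/47, 3/23})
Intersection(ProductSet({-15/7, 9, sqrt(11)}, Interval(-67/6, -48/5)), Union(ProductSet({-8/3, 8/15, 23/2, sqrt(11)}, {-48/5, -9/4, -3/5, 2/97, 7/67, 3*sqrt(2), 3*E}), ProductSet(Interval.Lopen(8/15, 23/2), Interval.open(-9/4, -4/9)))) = ProductSet({sqrt(11)}, {-48/5})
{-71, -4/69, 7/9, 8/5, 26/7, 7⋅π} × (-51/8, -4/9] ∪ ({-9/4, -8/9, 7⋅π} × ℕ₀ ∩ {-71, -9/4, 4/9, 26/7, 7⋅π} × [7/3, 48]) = ({-9/4, 7⋅π} × {3, 4, …, 48}) ∪ ({-71, -4/69, 7/9, 8/5, 26/7, 7⋅π} × (-51/8, -4/9])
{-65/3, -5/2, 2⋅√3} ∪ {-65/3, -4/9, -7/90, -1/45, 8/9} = {-65/3, -5/2, -4/9, -7/90, -1/45, 8/9, 2⋅√3}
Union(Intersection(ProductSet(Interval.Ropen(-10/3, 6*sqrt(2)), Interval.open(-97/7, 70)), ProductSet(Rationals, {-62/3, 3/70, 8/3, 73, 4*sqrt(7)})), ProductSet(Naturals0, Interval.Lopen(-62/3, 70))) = Union(ProductSet(Intersection(Interval.Ropen(-10/3, 6*sqrt(2)), Rationals), {3/70, 8/3, 4*sqrt(7)}), ProductSet(Naturals0, Interval.Lopen(-62/3, 70)))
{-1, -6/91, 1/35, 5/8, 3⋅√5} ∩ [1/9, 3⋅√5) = {5/8}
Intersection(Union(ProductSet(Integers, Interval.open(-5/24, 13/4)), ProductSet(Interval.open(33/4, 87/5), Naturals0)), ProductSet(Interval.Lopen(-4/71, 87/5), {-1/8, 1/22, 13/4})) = ProductSet(Range(0, 18, 1), {-1/8, 1/22})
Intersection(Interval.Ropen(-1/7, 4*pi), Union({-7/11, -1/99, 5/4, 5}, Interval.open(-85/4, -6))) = {-1/99, 5/4, 5}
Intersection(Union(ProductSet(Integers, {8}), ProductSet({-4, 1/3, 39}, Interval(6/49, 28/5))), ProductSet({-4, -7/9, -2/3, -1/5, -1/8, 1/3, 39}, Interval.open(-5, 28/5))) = ProductSet({-4, 1/3, 39}, Interval.Ropen(6/49, 28/5))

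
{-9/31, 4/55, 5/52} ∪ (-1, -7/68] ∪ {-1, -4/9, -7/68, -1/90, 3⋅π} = [-1, -7/68] ∪ {-1/90, 4/55, 5/52, 3⋅π}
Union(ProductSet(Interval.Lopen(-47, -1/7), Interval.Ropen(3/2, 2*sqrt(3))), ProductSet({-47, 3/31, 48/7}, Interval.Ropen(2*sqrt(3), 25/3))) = Union(ProductSet({-47, 3/31, 48/7}, Interval.Ropen(2*sqrt(3), 25/3)), ProductSet(Interval.Lopen(-47, -1/7), Interval.Ropen(3/2, 2*sqrt(3))))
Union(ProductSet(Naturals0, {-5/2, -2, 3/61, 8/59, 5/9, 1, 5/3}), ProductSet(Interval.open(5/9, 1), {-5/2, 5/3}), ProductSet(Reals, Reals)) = ProductSet(Reals, Reals)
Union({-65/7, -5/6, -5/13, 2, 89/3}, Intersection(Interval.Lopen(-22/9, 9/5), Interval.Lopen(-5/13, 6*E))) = Union({-65/7, -5/6, 2, 89/3}, Interval(-5/13, 9/5))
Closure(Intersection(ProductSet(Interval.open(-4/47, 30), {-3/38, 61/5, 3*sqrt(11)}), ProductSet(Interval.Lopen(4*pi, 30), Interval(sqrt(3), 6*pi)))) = ProductSet(Interval(4*pi, 30), {61/5, 3*sqrt(11)})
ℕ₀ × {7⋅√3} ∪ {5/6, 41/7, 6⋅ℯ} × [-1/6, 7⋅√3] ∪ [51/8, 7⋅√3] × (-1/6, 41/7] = (ℕ₀ × {7⋅√3}) ∪ ([51/8, 7⋅√3] × (-1/6, 41/7]) ∪ ({5/6, 41/7, 6⋅ℯ} × [-1/6, 7⋅√3])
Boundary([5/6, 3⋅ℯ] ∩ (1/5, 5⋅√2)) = {5/6, 5⋅√2}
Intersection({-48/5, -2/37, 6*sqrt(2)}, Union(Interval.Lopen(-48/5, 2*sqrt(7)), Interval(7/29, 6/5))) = {-2/37}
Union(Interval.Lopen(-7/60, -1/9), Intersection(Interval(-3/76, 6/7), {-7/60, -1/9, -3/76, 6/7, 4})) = Union({-3/76, 6/7}, Interval.Lopen(-7/60, -1/9))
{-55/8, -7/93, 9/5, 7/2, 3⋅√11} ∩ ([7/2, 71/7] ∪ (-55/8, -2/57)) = {-7/93, 7/2, 3⋅√11}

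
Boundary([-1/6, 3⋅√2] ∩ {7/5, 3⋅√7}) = {7/5}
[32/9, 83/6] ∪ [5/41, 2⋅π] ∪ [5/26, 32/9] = [5/41, 83/6]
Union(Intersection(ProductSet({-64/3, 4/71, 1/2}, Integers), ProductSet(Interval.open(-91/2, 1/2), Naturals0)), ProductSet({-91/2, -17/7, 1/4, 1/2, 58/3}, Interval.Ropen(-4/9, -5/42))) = Union(ProductSet({-64/3, 4/71}, Naturals0), ProductSet({-91/2, -17/7, 1/4, 1/2, 58/3}, Interval.Ropen(-4/9, -5/42)))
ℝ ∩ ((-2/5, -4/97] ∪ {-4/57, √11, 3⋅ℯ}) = (-2/5, -4/97] ∪ {√11, 3⋅ℯ}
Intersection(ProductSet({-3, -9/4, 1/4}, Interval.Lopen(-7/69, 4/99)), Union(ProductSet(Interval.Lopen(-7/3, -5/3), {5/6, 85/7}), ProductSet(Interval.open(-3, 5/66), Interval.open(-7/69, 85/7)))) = ProductSet({-9/4}, Interval.Lopen(-7/69, 4/99))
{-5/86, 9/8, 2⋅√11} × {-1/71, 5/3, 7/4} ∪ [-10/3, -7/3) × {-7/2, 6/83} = ([-10/3, -7/3) × {-7/2, 6/83}) ∪ ({-5/86, 9/8, 2⋅√11} × {-1/71, 5/3, 7/4})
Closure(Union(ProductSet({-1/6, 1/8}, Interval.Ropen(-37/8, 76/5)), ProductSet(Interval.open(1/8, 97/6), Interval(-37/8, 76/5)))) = ProductSet(Union({-1/6}, Interval(1/8, 97/6)), Interval(-37/8, 76/5))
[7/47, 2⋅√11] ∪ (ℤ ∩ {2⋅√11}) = [7/47, 2⋅√11]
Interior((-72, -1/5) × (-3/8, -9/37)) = (-72, -1/5) × (-3/8, -9/37)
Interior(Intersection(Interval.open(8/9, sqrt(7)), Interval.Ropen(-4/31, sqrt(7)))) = Interval.open(8/9, sqrt(7))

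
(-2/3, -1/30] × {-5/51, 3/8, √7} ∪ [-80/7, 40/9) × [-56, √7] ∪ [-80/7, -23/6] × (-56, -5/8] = [-80/7, 40/9) × [-56, √7]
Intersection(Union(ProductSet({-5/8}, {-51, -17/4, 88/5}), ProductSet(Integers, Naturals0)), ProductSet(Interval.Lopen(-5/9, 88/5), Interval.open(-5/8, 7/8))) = ProductSet(Range(0, 18, 1), Range(0, 1, 1))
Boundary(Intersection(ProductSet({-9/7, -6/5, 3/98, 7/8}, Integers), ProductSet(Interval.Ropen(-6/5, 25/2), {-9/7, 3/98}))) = EmptySet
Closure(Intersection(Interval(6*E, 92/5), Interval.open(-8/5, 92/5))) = Interval(6*E, 92/5)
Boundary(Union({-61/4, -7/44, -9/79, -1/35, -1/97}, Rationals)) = Reals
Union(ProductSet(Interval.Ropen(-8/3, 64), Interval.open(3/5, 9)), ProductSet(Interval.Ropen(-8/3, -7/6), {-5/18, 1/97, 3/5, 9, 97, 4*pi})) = Union(ProductSet(Interval.Ropen(-8/3, -7/6), {-5/18, 1/97, 3/5, 9, 97, 4*pi}), ProductSet(Interval.Ropen(-8/3, 64), Interval.open(3/5, 9)))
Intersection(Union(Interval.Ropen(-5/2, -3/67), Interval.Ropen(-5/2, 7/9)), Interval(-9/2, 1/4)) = Interval(-5/2, 1/4)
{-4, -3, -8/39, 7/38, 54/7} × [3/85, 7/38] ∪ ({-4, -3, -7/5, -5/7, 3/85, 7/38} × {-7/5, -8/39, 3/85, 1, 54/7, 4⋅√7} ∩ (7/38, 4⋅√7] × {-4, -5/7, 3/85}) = {-4, -3, -8/39, 7/38, 54/7} × [3/85, 7/38]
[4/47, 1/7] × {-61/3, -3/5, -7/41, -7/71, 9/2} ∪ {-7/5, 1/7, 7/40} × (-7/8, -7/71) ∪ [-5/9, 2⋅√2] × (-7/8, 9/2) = ({-7/5, 1/7, 7/40} × (-7/8, -7/71)) ∪ ([4/47, 1/7] × {-61/3, -3/5, -7/41, -7/71, 9/2}) ∪ ([-5/9, 2⋅√2] × (-7/8, 9/2))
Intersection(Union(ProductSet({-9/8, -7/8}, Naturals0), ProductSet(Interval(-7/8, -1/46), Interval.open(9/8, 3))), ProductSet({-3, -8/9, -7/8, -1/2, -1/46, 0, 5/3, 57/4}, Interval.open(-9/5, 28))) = Union(ProductSet({-7/8}, Range(0, 28, 1)), ProductSet({-7/8, -1/2, -1/46}, Interval.open(9/8, 3)))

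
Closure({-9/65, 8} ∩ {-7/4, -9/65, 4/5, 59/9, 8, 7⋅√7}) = {-9/65, 8}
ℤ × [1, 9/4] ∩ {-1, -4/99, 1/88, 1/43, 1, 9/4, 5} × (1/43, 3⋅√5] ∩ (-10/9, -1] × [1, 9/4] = {-1} × [1, 9/4]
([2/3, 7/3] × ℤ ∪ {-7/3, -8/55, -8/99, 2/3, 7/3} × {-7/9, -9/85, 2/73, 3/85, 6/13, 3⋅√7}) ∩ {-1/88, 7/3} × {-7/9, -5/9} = {7/3} × {-7/9}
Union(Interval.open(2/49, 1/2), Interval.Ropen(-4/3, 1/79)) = Union(Interval.Ropen(-4/3, 1/79), Interval.open(2/49, 1/2))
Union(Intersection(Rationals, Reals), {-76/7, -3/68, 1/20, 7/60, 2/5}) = Rationals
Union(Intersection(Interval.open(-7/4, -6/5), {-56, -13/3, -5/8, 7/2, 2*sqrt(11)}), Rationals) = Rationals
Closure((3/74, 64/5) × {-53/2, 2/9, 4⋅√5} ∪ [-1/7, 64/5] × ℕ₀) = ([-1/7, 64/5] × ℕ₀) ∪ ([3/74, 64/5] × {-53/2, 2/9, 4⋅√5})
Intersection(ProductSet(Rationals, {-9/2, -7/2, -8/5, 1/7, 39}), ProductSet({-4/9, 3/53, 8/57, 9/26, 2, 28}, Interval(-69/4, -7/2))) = ProductSet({-4/9, 3/53, 8/57, 9/26, 2, 28}, {-9/2, -7/2})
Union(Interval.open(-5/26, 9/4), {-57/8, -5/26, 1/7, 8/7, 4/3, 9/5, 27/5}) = Union({-57/8, 27/5}, Interval.Ropen(-5/26, 9/4))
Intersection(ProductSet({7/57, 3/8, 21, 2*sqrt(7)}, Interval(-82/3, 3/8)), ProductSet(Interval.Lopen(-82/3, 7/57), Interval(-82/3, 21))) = ProductSet({7/57}, Interval(-82/3, 3/8))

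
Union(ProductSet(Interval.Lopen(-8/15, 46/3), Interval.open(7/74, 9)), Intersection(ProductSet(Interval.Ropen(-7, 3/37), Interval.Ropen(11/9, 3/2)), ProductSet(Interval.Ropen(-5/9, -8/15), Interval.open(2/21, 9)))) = Union(ProductSet(Interval.Ropen(-5/9, -8/15), Interval.Ropen(11/9, 3/2)), ProductSet(Interval.Lopen(-8/15, 46/3), Interval.open(7/74, 9)))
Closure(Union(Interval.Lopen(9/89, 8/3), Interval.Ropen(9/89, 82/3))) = Interval(9/89, 82/3)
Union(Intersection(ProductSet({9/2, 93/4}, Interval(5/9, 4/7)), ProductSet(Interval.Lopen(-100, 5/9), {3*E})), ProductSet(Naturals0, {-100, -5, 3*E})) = ProductSet(Naturals0, {-100, -5, 3*E})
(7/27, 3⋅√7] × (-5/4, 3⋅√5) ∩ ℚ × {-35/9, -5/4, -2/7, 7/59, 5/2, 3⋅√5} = (ℚ ∩ (7/27, 3⋅√7]) × {-2/7, 7/59, 5/2}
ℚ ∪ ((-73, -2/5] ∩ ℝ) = ℚ ∪ [-73, -2/5]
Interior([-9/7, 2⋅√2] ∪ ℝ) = (-∞, ∞)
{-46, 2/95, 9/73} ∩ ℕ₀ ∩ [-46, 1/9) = ∅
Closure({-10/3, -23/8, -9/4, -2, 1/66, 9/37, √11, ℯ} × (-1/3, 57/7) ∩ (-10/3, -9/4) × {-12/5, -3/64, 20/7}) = {-23/8} × {-3/64, 20/7}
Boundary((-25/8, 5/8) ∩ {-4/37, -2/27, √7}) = {-4/37, -2/27}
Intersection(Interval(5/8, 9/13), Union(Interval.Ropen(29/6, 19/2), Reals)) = Interval(5/8, 9/13)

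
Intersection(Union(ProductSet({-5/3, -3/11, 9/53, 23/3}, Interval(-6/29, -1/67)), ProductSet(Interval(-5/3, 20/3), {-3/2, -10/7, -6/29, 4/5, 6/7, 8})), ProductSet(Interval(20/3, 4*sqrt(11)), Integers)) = ProductSet({20/3}, {8})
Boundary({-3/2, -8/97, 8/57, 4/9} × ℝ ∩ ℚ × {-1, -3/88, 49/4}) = {-3/2, -8/97, 8/57, 4/9} × {-1, -3/88, 49/4}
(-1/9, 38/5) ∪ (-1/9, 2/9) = (-1/9, 38/5)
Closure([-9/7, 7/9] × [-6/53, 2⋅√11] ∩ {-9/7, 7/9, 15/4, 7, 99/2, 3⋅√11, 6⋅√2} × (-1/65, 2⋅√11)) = {-9/7, 7/9} × [-1/65, 2⋅√11]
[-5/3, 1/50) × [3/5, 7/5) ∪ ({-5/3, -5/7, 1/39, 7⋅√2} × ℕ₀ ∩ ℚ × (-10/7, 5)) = ({-5/3, -5/7, 1/39} × {0, 1, …, 4}) ∪ ([-5/3, 1/50) × [3/5, 7/5))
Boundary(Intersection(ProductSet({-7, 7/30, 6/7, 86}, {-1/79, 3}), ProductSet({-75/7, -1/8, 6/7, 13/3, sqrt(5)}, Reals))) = ProductSet({6/7}, {-1/79, 3})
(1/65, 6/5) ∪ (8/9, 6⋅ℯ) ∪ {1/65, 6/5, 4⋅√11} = [1/65, 6⋅ℯ)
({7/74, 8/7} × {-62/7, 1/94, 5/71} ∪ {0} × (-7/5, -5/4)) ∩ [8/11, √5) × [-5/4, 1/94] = {8/7} × {1/94}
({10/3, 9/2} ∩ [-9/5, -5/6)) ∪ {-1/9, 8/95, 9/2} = {-1/9, 8/95, 9/2}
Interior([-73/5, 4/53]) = (-73/5, 4/53)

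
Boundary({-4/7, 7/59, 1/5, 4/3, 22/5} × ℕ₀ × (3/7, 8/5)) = {-4/7, 7/59, 1/5, 4/3, 22/5} × ℕ₀ × [3/7, 8/5]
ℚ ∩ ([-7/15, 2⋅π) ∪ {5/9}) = ℚ ∩ [-7/15, 2⋅π)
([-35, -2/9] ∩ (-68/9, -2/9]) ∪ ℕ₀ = (-68/9, -2/9] ∪ ℕ₀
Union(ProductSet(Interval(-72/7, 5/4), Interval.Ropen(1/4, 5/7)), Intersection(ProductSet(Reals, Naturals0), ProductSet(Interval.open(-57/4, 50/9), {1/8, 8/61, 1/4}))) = ProductSet(Interval(-72/7, 5/4), Interval.Ropen(1/4, 5/7))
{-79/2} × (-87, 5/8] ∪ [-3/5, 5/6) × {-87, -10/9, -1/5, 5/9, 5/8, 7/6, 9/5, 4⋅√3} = ({-79/2} × (-87, 5/8]) ∪ ([-3/5, 5/6) × {-87, -10/9, -1/5, 5/9, 5/8, 7/6, 9/5, 4⋅√3})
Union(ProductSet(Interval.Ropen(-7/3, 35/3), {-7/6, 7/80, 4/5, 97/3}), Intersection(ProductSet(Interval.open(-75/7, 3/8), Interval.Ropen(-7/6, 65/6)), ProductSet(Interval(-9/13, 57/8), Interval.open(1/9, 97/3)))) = Union(ProductSet(Interval.Ropen(-7/3, 35/3), {-7/6, 7/80, 4/5, 97/3}), ProductSet(Interval.Ropen(-9/13, 3/8), Interval.open(1/9, 65/6)))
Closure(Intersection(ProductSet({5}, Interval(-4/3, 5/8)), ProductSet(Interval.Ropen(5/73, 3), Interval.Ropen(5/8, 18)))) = EmptySet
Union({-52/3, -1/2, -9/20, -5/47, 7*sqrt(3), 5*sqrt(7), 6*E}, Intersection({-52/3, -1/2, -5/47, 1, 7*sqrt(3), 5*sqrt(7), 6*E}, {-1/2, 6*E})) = {-52/3, -1/2, -9/20, -5/47, 7*sqrt(3), 5*sqrt(7), 6*E}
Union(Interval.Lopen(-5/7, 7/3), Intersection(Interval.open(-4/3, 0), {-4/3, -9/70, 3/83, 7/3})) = Interval.Lopen(-5/7, 7/3)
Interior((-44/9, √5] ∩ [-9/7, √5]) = (-9/7, √5)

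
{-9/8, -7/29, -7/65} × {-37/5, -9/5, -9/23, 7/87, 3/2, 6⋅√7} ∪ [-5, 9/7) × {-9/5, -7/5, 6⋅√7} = ([-5, 9/7) × {-9/5, -7/5, 6⋅√7}) ∪ ({-9/8, -7/29, -7/65} × {-37/5, -9/5, -9/23, 7/87, 3/2, 6⋅√7})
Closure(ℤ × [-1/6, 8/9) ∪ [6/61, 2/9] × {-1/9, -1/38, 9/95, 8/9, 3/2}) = (ℤ × [-1/6, 8/9]) ∪ ([6/61, 2/9] × {-1/9, -1/38, 9/95, 8/9, 3/2})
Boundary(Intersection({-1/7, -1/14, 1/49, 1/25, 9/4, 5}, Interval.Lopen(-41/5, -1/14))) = {-1/7, -1/14}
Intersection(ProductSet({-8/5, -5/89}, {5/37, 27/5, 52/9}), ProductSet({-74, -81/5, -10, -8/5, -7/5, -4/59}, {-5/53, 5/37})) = ProductSet({-8/5}, {5/37})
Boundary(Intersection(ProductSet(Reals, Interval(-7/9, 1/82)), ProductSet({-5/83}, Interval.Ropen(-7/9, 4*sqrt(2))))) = ProductSet({-5/83}, Interval(-7/9, 1/82))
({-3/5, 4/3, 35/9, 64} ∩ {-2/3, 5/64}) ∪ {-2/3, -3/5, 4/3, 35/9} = {-2/3, -3/5, 4/3, 35/9}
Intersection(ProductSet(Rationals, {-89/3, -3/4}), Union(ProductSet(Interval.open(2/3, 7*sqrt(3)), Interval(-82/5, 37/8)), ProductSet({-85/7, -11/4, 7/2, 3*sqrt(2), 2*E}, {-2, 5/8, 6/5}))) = ProductSet(Intersection(Interval.open(2/3, 7*sqrt(3)), Rationals), {-3/4})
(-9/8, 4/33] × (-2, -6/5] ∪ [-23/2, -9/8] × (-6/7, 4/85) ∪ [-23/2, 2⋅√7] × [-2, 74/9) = [-23/2, 2⋅√7] × [-2, 74/9)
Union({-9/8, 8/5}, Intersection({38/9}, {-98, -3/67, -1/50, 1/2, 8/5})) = {-9/8, 8/5}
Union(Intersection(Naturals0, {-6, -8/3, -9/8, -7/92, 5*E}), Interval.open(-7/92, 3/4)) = Interval.open(-7/92, 3/4)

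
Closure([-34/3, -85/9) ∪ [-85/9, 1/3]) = [-34/3, 1/3]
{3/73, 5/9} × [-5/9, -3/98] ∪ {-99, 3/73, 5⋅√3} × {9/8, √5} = ({3/73, 5/9} × [-5/9, -3/98]) ∪ ({-99, 3/73, 5⋅√3} × {9/8, √5})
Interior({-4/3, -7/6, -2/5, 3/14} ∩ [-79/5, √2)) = ∅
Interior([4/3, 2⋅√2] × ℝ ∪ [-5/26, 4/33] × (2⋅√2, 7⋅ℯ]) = ((4/3, 2⋅√2) × ℝ) ∪ ((-5/26, 4/33) × (2⋅√2, 7⋅ℯ))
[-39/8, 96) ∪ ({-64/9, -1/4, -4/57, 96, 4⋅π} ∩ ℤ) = [-39/8, 96]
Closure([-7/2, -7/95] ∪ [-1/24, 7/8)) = [-7/2, -7/95] ∪ [-1/24, 7/8]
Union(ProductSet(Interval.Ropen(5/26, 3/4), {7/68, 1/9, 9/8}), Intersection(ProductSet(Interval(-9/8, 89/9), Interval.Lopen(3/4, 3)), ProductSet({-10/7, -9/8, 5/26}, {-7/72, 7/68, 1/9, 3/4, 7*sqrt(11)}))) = ProductSet(Interval.Ropen(5/26, 3/4), {7/68, 1/9, 9/8})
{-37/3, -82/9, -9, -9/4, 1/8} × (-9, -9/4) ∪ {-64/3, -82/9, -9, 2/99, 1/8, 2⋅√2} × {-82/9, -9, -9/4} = ({-37/3, -82/9, -9, -9/4, 1/8} × (-9, -9/4)) ∪ ({-64/3, -82/9, -9, 2/99, 1/8, 2⋅√2} × {-82/9, -9, -9/4})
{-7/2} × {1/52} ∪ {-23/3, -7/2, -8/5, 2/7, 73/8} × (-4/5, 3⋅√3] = {-23/3, -7/2, -8/5, 2/7, 73/8} × (-4/5, 3⋅√3]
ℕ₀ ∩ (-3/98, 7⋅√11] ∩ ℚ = {0, 1, …, 23}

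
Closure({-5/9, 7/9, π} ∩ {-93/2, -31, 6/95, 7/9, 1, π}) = {7/9, π}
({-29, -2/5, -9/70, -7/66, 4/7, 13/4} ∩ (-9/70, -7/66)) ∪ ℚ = ℚ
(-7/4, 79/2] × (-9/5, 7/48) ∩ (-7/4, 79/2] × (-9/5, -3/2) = (-7/4, 79/2] × (-9/5, -3/2)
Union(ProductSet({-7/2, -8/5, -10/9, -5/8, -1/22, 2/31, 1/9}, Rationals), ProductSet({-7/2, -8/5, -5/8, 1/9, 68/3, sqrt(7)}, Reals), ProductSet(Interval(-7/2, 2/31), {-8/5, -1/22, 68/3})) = Union(ProductSet({-7/2, -8/5, -5/8, 1/9, 68/3, sqrt(7)}, Reals), ProductSet({-7/2, -8/5, -10/9, -5/8, -1/22, 2/31, 1/9}, Rationals), ProductSet(Interval(-7/2, 2/31), {-8/5, -1/22, 68/3}))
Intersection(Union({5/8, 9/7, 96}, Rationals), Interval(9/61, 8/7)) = Intersection(Interval(9/61, 8/7), Rationals)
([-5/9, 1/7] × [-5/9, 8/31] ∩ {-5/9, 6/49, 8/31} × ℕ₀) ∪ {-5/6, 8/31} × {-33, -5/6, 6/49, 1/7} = ({-5/9, 6/49} × {0}) ∪ ({-5/6, 8/31} × {-33, -5/6, 6/49, 1/7})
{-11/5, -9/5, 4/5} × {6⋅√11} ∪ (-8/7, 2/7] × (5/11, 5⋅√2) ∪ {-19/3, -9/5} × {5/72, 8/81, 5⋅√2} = ({-11/5, -9/5, 4/5} × {6⋅√11}) ∪ ({-19/3, -9/5} × {5/72, 8/81, 5⋅√2}) ∪ ((-8/7, 2/7] × (5/11, 5⋅√2))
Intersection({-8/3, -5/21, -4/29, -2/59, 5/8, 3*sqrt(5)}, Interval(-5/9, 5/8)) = {-5/21, -4/29, -2/59, 5/8}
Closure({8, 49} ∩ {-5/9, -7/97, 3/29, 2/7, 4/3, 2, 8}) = {8}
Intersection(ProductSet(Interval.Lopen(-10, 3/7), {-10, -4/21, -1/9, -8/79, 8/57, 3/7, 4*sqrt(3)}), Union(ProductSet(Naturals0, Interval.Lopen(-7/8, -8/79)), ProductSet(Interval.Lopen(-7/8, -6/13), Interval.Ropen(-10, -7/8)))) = Union(ProductSet(Interval.Lopen(-7/8, -6/13), {-10}), ProductSet(Range(0, 1, 1), {-4/21, -1/9, -8/79}))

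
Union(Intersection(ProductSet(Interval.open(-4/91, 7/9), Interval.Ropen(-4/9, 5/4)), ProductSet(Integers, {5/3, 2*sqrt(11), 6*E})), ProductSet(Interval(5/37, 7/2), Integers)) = ProductSet(Interval(5/37, 7/2), Integers)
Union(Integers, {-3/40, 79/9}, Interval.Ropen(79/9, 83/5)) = Union({-3/40}, Integers, Interval.Ropen(79/9, 83/5))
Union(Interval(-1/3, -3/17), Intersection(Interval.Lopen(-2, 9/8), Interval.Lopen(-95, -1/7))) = Interval.Lopen(-2, -1/7)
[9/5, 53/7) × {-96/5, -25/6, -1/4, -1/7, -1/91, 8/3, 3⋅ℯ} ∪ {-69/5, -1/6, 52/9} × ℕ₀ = ({-69/5, -1/6, 52/9} × ℕ₀) ∪ ([9/5, 53/7) × {-96/5, -25/6, -1/4, -1/7, -1/91, 8/3, 3⋅ℯ})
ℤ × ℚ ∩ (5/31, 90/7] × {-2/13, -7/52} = {1, 2, …, 12} × {-2/13, -7/52}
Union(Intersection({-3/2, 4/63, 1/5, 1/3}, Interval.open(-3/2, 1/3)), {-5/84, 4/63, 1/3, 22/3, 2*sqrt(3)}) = {-5/84, 4/63, 1/5, 1/3, 22/3, 2*sqrt(3)}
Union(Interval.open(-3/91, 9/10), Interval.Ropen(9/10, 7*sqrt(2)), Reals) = Interval(-oo, oo)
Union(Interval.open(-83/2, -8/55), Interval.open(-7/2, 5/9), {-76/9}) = Interval.open(-83/2, 5/9)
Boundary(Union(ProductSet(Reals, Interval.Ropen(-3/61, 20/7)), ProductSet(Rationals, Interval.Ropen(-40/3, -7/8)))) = ProductSet(Reals, Union({-3/61, 20/7}, Interval(-40/3, -7/8)))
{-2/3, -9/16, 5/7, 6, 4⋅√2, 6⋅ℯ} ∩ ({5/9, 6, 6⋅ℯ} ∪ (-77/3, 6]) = {-2/3, -9/16, 5/7, 6, 4⋅√2, 6⋅ℯ}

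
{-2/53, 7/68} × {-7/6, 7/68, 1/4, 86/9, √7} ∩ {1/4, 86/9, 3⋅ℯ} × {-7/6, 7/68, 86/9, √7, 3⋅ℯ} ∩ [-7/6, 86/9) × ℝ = ∅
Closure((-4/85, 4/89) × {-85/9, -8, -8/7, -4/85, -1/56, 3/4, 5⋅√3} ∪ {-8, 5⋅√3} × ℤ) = ({-8, 5⋅√3} × ℤ) ∪ ([-4/85, 4/89] × {-85/9, -8, -8/7, -4/85, -1/56, 3/4, 5⋅√3})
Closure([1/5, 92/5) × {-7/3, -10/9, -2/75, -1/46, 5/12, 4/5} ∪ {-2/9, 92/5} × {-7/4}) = ({-2/9, 92/5} × {-7/4}) ∪ ([1/5, 92/5] × {-7/3, -10/9, -2/75, -1/46, 5/12, 4/5})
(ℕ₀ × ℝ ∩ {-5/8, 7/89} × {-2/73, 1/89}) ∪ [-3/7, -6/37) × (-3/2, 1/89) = [-3/7, -6/37) × (-3/2, 1/89)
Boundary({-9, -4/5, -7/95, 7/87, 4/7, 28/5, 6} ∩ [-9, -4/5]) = {-9, -4/5}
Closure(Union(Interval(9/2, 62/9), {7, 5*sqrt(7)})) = Union({7, 5*sqrt(7)}, Interval(9/2, 62/9))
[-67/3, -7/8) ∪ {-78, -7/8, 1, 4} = {-78, 1, 4} ∪ [-67/3, -7/8]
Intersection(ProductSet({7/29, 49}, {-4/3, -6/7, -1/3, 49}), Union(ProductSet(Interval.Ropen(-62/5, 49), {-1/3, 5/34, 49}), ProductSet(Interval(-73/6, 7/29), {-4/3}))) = ProductSet({7/29}, {-4/3, -1/3, 49})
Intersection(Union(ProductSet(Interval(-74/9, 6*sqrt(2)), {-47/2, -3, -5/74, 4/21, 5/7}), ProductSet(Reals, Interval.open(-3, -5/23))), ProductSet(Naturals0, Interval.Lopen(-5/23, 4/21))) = ProductSet(Range(0, 9, 1), {-5/74, 4/21})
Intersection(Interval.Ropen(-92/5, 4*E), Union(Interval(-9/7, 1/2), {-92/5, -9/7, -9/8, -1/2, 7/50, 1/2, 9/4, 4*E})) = Union({-92/5, 9/4}, Interval(-9/7, 1/2))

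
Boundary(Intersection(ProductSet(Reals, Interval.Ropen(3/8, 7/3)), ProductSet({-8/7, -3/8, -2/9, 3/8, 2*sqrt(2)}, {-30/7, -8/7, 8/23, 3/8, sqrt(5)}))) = ProductSet({-8/7, -3/8, -2/9, 3/8, 2*sqrt(2)}, {3/8, sqrt(5)})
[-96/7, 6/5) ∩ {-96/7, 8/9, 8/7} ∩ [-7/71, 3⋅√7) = {8/9, 8/7}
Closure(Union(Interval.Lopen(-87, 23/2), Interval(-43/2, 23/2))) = Interval(-87, 23/2)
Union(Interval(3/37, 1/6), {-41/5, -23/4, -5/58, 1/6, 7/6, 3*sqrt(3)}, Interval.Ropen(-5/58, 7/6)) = Union({-41/5, -23/4, 3*sqrt(3)}, Interval(-5/58, 7/6))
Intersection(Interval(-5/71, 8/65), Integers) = Range(0, 1, 1)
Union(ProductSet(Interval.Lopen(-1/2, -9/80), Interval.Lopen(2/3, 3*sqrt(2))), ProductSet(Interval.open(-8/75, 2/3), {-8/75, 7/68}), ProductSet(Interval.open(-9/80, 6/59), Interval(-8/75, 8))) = Union(ProductSet(Interval.Lopen(-1/2, -9/80), Interval.Lopen(2/3, 3*sqrt(2))), ProductSet(Interval.open(-9/80, 6/59), Interval(-8/75, 8)), ProductSet(Interval.open(-8/75, 2/3), {-8/75, 7/68}))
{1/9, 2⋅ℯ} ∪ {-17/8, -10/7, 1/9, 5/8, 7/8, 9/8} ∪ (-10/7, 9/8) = {-17/8, 2⋅ℯ} ∪ [-10/7, 9/8]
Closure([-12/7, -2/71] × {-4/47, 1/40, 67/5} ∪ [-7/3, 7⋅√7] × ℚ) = [-7/3, 7⋅√7] × ℝ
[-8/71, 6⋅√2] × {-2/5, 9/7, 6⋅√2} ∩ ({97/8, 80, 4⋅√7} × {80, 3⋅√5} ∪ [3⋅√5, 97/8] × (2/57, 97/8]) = [3⋅√5, 6⋅√2] × {9/7, 6⋅√2}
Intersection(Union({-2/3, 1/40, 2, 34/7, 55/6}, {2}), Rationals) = {-2/3, 1/40, 2, 34/7, 55/6}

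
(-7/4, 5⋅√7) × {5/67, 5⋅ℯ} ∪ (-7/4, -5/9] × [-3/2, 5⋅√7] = ((-7/4, -5/9] × [-3/2, 5⋅√7]) ∪ ((-7/4, 5⋅√7) × {5/67, 5⋅ℯ})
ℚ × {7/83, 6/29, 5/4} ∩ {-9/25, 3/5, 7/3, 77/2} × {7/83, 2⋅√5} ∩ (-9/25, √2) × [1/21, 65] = {3/5} × {7/83}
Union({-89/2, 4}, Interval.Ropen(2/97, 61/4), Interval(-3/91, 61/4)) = Union({-89/2}, Interval(-3/91, 61/4))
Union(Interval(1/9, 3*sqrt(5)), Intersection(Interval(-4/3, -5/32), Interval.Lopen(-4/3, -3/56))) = Union(Interval.Lopen(-4/3, -5/32), Interval(1/9, 3*sqrt(5)))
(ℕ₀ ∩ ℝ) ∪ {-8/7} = {-8/7} ∪ ℕ₀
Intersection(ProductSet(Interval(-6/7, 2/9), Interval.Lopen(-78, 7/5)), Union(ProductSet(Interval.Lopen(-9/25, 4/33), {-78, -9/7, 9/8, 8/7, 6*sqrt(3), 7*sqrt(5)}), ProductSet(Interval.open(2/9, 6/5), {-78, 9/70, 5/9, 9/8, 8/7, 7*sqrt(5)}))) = ProductSet(Interval.Lopen(-9/25, 4/33), {-9/7, 9/8, 8/7})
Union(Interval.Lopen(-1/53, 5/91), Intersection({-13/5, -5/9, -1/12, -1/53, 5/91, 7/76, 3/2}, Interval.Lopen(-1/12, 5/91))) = Interval(-1/53, 5/91)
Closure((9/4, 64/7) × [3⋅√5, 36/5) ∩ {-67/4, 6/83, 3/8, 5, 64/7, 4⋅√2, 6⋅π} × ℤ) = {5, 4⋅√2} × {7}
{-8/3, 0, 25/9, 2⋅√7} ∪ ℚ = ℚ ∪ {2⋅√7}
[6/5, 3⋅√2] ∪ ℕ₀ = ℕ₀ ∪ [6/5, 3⋅√2]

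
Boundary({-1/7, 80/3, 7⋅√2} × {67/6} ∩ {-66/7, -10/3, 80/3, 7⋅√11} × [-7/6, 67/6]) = {80/3} × {67/6}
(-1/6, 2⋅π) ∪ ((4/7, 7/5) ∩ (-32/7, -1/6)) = (-1/6, 2⋅π)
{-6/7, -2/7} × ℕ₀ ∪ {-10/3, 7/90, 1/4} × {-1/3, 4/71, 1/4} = ({-6/7, -2/7} × ℕ₀) ∪ ({-10/3, 7/90, 1/4} × {-1/3, 4/71, 1/4})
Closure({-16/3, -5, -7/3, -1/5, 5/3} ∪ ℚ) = ℝ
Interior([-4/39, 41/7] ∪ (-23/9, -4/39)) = (-23/9, 41/7)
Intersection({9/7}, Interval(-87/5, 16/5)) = {9/7}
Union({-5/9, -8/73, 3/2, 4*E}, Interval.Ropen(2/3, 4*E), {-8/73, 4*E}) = Union({-5/9, -8/73}, Interval(2/3, 4*E))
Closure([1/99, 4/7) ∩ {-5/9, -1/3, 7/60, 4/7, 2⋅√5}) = {7/60}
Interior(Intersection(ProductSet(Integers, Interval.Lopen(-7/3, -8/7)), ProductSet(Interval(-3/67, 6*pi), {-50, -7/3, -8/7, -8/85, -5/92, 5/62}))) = EmptySet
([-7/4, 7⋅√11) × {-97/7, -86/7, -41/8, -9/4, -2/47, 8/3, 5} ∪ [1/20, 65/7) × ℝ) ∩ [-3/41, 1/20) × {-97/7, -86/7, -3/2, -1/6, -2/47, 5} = [-3/41, 1/20) × {-97/7, -86/7, -2/47, 5}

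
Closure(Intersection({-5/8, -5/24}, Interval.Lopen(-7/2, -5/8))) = {-5/8}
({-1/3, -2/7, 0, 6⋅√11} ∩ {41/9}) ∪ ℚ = ℚ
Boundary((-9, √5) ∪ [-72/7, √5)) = {-72/7, √5}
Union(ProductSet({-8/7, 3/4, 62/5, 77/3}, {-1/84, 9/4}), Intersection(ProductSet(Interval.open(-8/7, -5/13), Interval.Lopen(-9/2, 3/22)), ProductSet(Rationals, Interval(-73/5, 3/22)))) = Union(ProductSet({-8/7, 3/4, 62/5, 77/3}, {-1/84, 9/4}), ProductSet(Intersection(Interval.open(-8/7, -5/13), Rationals), Interval.Lopen(-9/2, 3/22)))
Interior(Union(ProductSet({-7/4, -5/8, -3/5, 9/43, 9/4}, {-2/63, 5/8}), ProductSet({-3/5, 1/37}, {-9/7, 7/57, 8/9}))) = EmptySet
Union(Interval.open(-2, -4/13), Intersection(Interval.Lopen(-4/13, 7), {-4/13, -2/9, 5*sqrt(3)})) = Union({-2/9}, Interval.open(-2, -4/13))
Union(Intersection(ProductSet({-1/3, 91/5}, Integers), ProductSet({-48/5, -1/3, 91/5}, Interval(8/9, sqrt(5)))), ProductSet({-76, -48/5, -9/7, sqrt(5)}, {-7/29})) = Union(ProductSet({-1/3, 91/5}, Range(1, 3, 1)), ProductSet({-76, -48/5, -9/7, sqrt(5)}, {-7/29}))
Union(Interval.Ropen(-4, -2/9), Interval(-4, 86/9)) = Interval(-4, 86/9)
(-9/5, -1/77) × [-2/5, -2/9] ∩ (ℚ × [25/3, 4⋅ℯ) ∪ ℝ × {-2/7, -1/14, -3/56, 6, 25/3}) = (-9/5, -1/77) × {-2/7}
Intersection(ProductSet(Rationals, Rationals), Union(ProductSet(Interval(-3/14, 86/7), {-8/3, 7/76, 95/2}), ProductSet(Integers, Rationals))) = Union(ProductSet(Integers, Rationals), ProductSet(Intersection(Interval(-3/14, 86/7), Rationals), {-8/3, 7/76, 95/2}))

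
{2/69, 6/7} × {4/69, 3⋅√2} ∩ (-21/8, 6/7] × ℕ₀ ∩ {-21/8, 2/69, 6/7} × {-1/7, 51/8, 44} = ∅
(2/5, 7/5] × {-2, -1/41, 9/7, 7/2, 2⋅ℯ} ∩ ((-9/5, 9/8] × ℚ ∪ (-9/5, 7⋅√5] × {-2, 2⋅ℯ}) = ((2/5, 9/8] × {-2, -1/41, 9/7, 7/2}) ∪ ((2/5, 7/5] × {-2, 2⋅ℯ})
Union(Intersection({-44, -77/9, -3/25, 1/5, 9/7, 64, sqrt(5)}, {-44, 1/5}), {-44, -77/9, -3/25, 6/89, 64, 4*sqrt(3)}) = {-44, -77/9, -3/25, 6/89, 1/5, 64, 4*sqrt(3)}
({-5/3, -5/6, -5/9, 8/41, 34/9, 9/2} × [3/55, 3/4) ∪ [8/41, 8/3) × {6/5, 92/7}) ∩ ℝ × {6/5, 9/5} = [8/41, 8/3) × {6/5}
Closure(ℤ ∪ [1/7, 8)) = ℤ ∪ [1/7, 8]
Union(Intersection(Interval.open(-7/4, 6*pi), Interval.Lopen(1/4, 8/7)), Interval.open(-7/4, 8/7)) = Interval.Lopen(-7/4, 8/7)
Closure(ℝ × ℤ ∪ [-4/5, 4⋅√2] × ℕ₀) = ℝ × ℤ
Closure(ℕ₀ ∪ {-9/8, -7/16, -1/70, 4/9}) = {-9/8, -7/16, -1/70, 4/9} ∪ ℕ₀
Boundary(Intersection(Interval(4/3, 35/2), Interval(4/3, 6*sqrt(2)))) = {4/3, 6*sqrt(2)}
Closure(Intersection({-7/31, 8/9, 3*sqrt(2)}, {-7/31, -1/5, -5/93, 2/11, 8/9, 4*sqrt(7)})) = {-7/31, 8/9}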